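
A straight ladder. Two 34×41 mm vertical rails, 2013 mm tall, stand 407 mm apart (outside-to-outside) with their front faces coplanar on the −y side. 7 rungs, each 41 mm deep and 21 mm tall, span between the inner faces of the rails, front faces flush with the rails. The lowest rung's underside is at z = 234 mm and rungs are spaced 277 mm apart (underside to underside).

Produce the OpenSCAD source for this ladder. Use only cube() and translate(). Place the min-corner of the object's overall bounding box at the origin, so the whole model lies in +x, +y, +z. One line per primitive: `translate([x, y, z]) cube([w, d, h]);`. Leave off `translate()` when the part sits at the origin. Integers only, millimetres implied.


cube([34, 41, 2013]);
translate([373, 0, 0]) cube([34, 41, 2013]);
translate([34, 0, 234]) cube([339, 41, 21]);
translate([34, 0, 511]) cube([339, 41, 21]);
translate([34, 0, 788]) cube([339, 41, 21]);
translate([34, 0, 1065]) cube([339, 41, 21]);
translate([34, 0, 1342]) cube([339, 41, 21]);
translate([34, 0, 1619]) cube([339, 41, 21]);
translate([34, 0, 1896]) cube([339, 41, 21]);


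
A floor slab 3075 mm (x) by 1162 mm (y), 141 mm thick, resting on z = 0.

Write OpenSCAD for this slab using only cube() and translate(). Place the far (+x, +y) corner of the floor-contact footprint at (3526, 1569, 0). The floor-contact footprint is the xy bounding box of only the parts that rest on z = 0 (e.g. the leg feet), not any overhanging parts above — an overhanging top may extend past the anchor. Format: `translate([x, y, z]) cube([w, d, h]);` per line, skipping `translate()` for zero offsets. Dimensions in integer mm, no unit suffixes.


translate([451, 407, 0]) cube([3075, 1162, 141]);


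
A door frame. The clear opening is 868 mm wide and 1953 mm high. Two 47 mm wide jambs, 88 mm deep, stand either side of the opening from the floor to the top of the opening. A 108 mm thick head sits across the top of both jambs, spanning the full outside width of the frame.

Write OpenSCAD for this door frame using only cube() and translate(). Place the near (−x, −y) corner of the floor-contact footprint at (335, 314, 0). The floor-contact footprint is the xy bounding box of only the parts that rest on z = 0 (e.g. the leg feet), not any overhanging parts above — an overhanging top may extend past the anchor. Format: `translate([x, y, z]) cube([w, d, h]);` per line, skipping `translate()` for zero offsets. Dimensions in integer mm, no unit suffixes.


translate([335, 314, 0]) cube([47, 88, 1953]);
translate([1250, 314, 0]) cube([47, 88, 1953]);
translate([335, 314, 1953]) cube([962, 88, 108]);


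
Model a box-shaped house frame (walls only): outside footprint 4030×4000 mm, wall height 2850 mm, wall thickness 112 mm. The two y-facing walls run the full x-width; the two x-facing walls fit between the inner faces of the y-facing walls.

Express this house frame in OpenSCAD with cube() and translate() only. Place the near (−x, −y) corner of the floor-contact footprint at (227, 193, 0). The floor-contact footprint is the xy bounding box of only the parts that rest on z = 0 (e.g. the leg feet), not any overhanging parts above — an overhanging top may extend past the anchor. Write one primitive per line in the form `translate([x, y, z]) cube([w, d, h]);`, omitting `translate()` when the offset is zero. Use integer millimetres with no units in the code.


translate([227, 193, 0]) cube([4030, 112, 2850]);
translate([227, 4081, 0]) cube([4030, 112, 2850]);
translate([227, 305, 0]) cube([112, 3776, 2850]);
translate([4145, 305, 0]) cube([112, 3776, 2850]);


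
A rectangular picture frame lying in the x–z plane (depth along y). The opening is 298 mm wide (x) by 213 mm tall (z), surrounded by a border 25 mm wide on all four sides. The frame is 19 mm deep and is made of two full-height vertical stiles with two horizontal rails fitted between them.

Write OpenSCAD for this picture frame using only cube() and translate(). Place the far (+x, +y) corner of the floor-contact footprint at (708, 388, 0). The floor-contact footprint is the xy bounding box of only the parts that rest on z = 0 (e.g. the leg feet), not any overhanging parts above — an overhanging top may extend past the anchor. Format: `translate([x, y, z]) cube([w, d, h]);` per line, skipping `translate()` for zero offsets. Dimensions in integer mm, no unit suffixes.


translate([360, 369, 0]) cube([25, 19, 263]);
translate([683, 369, 0]) cube([25, 19, 263]);
translate([385, 369, 0]) cube([298, 19, 25]);
translate([385, 369, 238]) cube([298, 19, 25]);


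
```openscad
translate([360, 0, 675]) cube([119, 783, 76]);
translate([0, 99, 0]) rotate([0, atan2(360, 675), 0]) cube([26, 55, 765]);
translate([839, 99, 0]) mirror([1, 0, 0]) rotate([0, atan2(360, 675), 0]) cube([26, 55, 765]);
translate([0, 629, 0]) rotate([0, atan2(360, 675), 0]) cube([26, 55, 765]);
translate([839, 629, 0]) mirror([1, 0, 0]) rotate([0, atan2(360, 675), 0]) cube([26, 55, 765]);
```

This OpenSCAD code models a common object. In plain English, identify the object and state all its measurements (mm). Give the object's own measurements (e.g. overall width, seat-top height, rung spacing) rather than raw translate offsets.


A sawhorse. A 119×783×76 mm beam (x, y, z) sits on two A-frame leg pairs. Each pair is two raked legs of 26×55 mm section (55 mm along y) splaying symmetrically in x. Each leg rises 675 mm vertically over 360 mm of horizontal reach and is 765 mm long along its own axis. Every leg's outer bottom edge rests on the floor and its outer top edge meets a bottom edge of the beam — the left legs (tilting toward +x) meet the beam's −x bottom edge, the right legs (their mirror images, tilting toward −x) meet its +x bottom edge — so the leg tops tuck under the beam, the beam's underside is 675 mm above the floor, and the feet are 839 mm apart outside-to-outside with the beam centred between them. The two leg pairs are set in 99 mm from either end of the beam.


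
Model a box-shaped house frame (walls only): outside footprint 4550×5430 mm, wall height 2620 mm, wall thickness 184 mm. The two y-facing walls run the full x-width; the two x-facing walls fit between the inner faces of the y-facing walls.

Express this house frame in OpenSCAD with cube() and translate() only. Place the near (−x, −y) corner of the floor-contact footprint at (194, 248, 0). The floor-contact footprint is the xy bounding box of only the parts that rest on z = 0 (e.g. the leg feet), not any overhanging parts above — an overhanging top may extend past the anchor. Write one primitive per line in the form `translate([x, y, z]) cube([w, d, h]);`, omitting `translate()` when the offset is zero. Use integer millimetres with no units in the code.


translate([194, 248, 0]) cube([4550, 184, 2620]);
translate([194, 5494, 0]) cube([4550, 184, 2620]);
translate([194, 432, 0]) cube([184, 5062, 2620]);
translate([4560, 432, 0]) cube([184, 5062, 2620]);


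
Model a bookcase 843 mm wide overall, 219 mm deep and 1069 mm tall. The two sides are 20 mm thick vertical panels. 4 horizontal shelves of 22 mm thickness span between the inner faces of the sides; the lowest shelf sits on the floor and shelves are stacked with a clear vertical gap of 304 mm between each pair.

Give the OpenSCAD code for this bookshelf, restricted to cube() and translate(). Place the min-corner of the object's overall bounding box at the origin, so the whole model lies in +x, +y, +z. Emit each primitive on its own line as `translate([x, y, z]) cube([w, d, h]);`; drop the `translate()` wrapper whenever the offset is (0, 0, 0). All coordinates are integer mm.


cube([20, 219, 1069]);
translate([823, 0, 0]) cube([20, 219, 1069]);
translate([20, 0, 0]) cube([803, 219, 22]);
translate([20, 0, 326]) cube([803, 219, 22]);
translate([20, 0, 652]) cube([803, 219, 22]);
translate([20, 0, 978]) cube([803, 219, 22]);


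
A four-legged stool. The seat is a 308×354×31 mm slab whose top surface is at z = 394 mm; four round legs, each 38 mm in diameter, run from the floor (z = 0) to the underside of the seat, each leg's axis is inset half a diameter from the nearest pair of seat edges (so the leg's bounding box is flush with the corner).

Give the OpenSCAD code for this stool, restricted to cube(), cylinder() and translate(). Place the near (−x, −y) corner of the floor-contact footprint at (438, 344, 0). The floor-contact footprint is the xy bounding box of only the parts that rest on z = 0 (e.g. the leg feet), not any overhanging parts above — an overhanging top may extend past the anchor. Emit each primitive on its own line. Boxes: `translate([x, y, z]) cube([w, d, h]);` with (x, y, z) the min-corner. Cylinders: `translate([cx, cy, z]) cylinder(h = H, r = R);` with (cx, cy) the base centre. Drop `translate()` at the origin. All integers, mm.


translate([438, 344, 363]) cube([308, 354, 31]);
translate([457, 363, 0]) cylinder(h = 363, r = 19);
translate([727, 363, 0]) cylinder(h = 363, r = 19);
translate([457, 679, 0]) cylinder(h = 363, r = 19);
translate([727, 679, 0]) cylinder(h = 363, r = 19);


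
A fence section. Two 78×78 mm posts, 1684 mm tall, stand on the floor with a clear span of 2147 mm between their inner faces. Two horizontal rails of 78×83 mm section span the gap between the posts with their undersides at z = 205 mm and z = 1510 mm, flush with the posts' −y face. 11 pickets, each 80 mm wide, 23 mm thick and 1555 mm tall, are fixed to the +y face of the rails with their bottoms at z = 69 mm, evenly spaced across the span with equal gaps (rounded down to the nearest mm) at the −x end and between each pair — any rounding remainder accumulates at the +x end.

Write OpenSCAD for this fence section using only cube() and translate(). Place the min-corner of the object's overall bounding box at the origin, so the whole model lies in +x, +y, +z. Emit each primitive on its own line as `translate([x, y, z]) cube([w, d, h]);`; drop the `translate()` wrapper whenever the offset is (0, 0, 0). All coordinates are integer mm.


cube([78, 78, 1684]);
translate([2225, 0, 0]) cube([78, 78, 1684]);
translate([78, 0, 205]) cube([2147, 78, 83]);
translate([78, 0, 1510]) cube([2147, 78, 83]);
translate([183, 78, 69]) cube([80, 23, 1555]);
translate([368, 78, 69]) cube([80, 23, 1555]);
translate([553, 78, 69]) cube([80, 23, 1555]);
translate([738, 78, 69]) cube([80, 23, 1555]);
translate([923, 78, 69]) cube([80, 23, 1555]);
translate([1108, 78, 69]) cube([80, 23, 1555]);
translate([1293, 78, 69]) cube([80, 23, 1555]);
translate([1478, 78, 69]) cube([80, 23, 1555]);
translate([1663, 78, 69]) cube([80, 23, 1555]);
translate([1848, 78, 69]) cube([80, 23, 1555]);
translate([2033, 78, 69]) cube([80, 23, 1555]);


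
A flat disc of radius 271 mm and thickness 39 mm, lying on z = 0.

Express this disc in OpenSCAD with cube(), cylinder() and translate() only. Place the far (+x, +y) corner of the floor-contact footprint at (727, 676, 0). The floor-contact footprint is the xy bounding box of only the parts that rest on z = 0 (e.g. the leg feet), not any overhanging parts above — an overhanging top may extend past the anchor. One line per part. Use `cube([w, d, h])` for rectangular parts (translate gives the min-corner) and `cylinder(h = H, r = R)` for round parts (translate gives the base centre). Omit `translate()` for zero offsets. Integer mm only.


translate([456, 405, 0]) cylinder(h = 39, r = 271);


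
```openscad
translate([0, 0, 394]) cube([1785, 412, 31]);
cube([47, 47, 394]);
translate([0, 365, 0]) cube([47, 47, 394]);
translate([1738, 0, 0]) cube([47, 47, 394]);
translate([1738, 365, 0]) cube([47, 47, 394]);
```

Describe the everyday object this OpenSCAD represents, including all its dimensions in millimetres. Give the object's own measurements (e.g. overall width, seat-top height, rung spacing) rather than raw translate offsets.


A bench: a 1785×412 mm seat slab, 31 mm thick, top at z = 425 mm, on four 47×47 mm square legs flush with the seat corners and standing on z = 0.


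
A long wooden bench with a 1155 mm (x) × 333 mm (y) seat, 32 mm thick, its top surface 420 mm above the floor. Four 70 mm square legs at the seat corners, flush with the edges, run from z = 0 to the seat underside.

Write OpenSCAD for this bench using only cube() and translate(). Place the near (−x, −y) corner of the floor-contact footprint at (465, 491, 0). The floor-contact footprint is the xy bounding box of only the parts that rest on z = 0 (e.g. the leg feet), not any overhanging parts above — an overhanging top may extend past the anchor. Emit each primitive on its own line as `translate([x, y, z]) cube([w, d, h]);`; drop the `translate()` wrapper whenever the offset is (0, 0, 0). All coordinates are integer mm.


translate([465, 491, 388]) cube([1155, 333, 32]);
translate([465, 491, 0]) cube([70, 70, 388]);
translate([465, 754, 0]) cube([70, 70, 388]);
translate([1550, 491, 0]) cube([70, 70, 388]);
translate([1550, 754, 0]) cube([70, 70, 388]);


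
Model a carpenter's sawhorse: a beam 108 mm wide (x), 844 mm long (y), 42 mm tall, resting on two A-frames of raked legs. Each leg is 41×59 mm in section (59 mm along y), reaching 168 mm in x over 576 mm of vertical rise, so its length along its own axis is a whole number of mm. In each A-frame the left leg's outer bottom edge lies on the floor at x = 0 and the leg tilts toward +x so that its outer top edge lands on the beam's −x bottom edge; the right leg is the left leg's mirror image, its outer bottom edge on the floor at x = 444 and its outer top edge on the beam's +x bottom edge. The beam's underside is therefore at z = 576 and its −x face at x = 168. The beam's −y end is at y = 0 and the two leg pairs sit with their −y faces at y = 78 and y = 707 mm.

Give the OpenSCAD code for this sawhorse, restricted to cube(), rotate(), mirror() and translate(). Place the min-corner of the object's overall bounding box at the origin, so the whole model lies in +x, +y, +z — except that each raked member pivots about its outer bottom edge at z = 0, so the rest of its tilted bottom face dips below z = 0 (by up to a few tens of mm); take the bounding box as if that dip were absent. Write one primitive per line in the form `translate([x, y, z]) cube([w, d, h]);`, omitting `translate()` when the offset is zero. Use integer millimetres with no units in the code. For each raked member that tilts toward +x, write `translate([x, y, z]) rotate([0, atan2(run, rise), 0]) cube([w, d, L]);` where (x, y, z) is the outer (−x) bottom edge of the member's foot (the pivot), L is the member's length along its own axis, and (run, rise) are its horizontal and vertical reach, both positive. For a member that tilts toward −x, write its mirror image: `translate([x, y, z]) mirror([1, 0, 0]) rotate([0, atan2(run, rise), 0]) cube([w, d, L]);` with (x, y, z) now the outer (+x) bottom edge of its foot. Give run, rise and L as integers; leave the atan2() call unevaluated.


translate([168, 0, 576]) cube([108, 844, 42]);
translate([0, 78, 0]) rotate([0, atan2(168, 576), 0]) cube([41, 59, 600]);
translate([444, 78, 0]) mirror([1, 0, 0]) rotate([0, atan2(168, 576), 0]) cube([41, 59, 600]);
translate([0, 707, 0]) rotate([0, atan2(168, 576), 0]) cube([41, 59, 600]);
translate([444, 707, 0]) mirror([1, 0, 0]) rotate([0, atan2(168, 576), 0]) cube([41, 59, 600]);


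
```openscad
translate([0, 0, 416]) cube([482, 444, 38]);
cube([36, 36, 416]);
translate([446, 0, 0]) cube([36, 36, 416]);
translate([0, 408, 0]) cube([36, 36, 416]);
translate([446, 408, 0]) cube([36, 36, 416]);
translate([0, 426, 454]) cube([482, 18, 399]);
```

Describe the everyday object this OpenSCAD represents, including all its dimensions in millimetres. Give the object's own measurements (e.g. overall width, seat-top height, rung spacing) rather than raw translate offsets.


A chair. The seat is a 482×444×38 mm slab with its top at z = 454 mm, on four 36×36 mm corner legs (flush with the seat edges, standing on z = 0). A flat backrest 18 mm thick, 399 mm tall, spans the full seat width and rises from the seat top along its +y edge, rear face flush with the rear of the seat.


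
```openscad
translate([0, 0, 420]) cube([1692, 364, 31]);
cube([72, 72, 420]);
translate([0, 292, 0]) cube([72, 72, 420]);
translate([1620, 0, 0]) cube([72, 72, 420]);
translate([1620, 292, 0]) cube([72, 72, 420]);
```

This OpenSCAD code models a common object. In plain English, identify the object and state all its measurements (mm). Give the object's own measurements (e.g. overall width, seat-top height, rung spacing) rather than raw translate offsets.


A bench: a 1692×364 mm seat slab, 31 mm thick, top at z = 451 mm, on four 72×72 mm square legs flush with the seat corners and standing on z = 0.


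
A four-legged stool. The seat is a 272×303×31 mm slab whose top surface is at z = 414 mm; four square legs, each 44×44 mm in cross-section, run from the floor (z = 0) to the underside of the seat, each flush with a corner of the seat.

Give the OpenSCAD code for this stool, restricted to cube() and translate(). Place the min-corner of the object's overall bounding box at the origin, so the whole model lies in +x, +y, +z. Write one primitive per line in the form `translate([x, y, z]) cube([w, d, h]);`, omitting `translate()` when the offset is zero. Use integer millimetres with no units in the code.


translate([0, 0, 383]) cube([272, 303, 31]);
cube([44, 44, 383]);
translate([228, 0, 0]) cube([44, 44, 383]);
translate([0, 259, 0]) cube([44, 44, 383]);
translate([228, 259, 0]) cube([44, 44, 383]);


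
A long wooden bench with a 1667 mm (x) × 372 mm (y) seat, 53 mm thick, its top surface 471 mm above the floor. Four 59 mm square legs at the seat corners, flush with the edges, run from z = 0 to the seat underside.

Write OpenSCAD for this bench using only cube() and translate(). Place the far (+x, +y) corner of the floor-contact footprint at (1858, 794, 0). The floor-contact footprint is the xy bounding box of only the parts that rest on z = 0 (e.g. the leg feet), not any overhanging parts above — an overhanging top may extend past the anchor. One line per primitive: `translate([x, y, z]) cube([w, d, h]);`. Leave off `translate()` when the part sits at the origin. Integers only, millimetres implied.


translate([191, 422, 418]) cube([1667, 372, 53]);
translate([191, 422, 0]) cube([59, 59, 418]);
translate([191, 735, 0]) cube([59, 59, 418]);
translate([1799, 422, 0]) cube([59, 59, 418]);
translate([1799, 735, 0]) cube([59, 59, 418]);


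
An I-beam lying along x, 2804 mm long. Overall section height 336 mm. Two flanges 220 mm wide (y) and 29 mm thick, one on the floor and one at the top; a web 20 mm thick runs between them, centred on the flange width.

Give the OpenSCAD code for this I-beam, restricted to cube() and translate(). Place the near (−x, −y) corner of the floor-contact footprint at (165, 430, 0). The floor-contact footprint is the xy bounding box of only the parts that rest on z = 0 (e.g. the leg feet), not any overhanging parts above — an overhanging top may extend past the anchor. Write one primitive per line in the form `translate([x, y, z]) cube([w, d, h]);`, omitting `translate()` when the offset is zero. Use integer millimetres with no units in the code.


translate([165, 430, 0]) cube([2804, 220, 29]);
translate([165, 530, 29]) cube([2804, 20, 278]);
translate([165, 430, 307]) cube([2804, 220, 29]);


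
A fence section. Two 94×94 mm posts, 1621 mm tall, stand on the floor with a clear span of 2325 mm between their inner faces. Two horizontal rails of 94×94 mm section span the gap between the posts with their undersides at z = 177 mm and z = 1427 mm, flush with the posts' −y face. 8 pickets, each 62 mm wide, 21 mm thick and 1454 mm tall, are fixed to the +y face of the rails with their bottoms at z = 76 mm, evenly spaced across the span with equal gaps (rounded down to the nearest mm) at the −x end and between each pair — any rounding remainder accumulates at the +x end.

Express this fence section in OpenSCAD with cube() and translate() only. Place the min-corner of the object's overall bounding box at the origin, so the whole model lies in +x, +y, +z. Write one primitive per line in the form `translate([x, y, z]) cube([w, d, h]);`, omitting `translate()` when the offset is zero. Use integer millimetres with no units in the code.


cube([94, 94, 1621]);
translate([2419, 0, 0]) cube([94, 94, 1621]);
translate([94, 0, 177]) cube([2325, 94, 94]);
translate([94, 0, 1427]) cube([2325, 94, 94]);
translate([297, 94, 76]) cube([62, 21, 1454]);
translate([562, 94, 76]) cube([62, 21, 1454]);
translate([827, 94, 76]) cube([62, 21, 1454]);
translate([1092, 94, 76]) cube([62, 21, 1454]);
translate([1357, 94, 76]) cube([62, 21, 1454]);
translate([1622, 94, 76]) cube([62, 21, 1454]);
translate([1887, 94, 76]) cube([62, 21, 1454]);
translate([2152, 94, 76]) cube([62, 21, 1454]);


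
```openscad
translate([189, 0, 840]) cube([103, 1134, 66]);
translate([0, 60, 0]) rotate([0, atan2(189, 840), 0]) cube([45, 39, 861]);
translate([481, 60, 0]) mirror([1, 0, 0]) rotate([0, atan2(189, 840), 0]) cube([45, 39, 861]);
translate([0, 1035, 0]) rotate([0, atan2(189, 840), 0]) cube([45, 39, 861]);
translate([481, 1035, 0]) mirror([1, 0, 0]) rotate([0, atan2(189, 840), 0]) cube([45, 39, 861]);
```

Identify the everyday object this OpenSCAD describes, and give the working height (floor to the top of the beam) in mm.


A sawhorse. The overall height is 906 mm.

A beam across two mirrored pairs of raked legs — a sawhorse. The beam's underside is at z = 840 (matching the legs' vertical rise in atan2(189, 840)) and the beam is 66 mm tall, so its top is at 840 + 66 = 906 mm. The raked legs top out at the beam's underside, so that is the highest point.


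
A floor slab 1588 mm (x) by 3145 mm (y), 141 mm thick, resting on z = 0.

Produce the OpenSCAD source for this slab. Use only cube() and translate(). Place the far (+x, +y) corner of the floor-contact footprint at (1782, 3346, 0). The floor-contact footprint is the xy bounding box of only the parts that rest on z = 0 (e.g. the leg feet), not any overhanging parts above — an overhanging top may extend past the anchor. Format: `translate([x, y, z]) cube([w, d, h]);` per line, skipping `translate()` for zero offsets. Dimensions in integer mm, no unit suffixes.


translate([194, 201, 0]) cube([1588, 3145, 141]);


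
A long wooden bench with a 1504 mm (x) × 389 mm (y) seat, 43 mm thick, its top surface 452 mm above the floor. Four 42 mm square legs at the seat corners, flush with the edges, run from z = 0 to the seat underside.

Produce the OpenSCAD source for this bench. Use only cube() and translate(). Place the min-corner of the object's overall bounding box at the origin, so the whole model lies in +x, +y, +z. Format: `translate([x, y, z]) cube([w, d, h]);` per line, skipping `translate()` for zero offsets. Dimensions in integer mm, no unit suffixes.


translate([0, 0, 409]) cube([1504, 389, 43]);
cube([42, 42, 409]);
translate([0, 347, 0]) cube([42, 42, 409]);
translate([1462, 0, 0]) cube([42, 42, 409]);
translate([1462, 347, 0]) cube([42, 42, 409]);


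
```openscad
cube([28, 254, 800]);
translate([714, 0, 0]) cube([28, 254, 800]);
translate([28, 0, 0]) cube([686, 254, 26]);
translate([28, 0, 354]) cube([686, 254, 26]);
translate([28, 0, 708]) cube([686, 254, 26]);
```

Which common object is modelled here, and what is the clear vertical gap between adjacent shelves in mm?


A bookshelf. The clear shelf gap is 328 mm.

Two tall side panels with 3 horizontal boards between them — a bookshelf. The first two shelf undersides are at z = 0 and z = 354; with shelf thickness 26, the clear gap is 354 − 0 − 26 = 328 mm.


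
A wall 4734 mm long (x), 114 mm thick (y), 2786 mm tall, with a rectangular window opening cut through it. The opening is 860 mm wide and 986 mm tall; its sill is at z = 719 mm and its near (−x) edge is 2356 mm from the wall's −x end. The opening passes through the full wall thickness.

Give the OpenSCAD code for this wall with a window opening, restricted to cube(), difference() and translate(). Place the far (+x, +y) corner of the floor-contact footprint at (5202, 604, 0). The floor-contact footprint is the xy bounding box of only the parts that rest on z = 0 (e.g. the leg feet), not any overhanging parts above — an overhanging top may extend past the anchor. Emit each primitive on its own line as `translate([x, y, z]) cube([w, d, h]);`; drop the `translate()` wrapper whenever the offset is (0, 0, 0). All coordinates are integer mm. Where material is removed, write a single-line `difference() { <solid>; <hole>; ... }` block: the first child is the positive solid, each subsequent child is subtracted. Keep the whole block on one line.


difference() { translate([468, 490, 0]) cube([4734, 114, 2786]); translate([2824, 490, 719]) cube([860, 114, 986]); }


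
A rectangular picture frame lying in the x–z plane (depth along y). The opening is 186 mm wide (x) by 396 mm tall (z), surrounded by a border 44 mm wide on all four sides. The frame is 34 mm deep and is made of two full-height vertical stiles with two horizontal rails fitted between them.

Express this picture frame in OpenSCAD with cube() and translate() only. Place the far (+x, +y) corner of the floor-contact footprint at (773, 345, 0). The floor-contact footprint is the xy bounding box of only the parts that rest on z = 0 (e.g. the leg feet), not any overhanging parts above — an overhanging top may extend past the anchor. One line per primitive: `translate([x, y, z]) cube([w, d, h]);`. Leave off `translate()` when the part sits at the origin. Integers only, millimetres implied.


translate([499, 311, 0]) cube([44, 34, 484]);
translate([729, 311, 0]) cube([44, 34, 484]);
translate([543, 311, 0]) cube([186, 34, 44]);
translate([543, 311, 440]) cube([186, 34, 44]);


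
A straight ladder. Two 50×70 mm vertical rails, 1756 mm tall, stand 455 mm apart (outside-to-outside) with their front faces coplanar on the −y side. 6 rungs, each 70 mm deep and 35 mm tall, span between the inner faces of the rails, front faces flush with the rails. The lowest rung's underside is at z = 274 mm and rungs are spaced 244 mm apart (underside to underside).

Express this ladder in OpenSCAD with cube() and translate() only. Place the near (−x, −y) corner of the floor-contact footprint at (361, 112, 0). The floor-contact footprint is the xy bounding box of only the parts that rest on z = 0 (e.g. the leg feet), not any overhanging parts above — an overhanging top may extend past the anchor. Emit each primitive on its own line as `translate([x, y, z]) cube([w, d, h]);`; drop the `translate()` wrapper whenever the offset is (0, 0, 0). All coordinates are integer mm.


translate([361, 112, 0]) cube([50, 70, 1756]);
translate([766, 112, 0]) cube([50, 70, 1756]);
translate([411, 112, 274]) cube([355, 70, 35]);
translate([411, 112, 518]) cube([355, 70, 35]);
translate([411, 112, 762]) cube([355, 70, 35]);
translate([411, 112, 1006]) cube([355, 70, 35]);
translate([411, 112, 1250]) cube([355, 70, 35]);
translate([411, 112, 1494]) cube([355, 70, 35]);


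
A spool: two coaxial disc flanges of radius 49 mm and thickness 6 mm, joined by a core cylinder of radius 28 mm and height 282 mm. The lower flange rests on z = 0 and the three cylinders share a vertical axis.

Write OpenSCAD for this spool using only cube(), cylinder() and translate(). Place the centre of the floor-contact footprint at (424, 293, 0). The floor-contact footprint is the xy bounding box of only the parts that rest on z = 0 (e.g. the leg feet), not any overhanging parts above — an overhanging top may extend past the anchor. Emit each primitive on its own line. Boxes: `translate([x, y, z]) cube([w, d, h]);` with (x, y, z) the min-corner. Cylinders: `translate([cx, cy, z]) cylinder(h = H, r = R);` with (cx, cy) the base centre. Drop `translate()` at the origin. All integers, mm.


translate([424, 293, 0]) cylinder(h = 6, r = 49);
translate([424, 293, 6]) cylinder(h = 282, r = 28);
translate([424, 293, 288]) cylinder(h = 6, r = 49);


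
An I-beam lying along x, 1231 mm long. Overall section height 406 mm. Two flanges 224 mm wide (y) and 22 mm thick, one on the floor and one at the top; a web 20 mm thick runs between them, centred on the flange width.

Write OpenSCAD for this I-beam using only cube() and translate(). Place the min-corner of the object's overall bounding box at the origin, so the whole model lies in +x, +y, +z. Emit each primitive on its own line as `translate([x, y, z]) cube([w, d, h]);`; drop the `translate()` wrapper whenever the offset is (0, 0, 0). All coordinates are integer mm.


cube([1231, 224, 22]);
translate([0, 102, 22]) cube([1231, 20, 362]);
translate([0, 0, 384]) cube([1231, 224, 22]);


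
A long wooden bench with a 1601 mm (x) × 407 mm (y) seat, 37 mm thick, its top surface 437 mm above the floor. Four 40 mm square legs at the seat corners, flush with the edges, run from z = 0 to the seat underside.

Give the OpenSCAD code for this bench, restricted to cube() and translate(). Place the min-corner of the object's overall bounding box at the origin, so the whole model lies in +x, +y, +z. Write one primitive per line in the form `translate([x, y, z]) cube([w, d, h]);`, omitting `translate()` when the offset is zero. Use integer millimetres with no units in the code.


// leg_h = 437 − 37 = 400
translate([0, 0, 400]) cube([1601, 407, 37]);
cube([40, 40, 400]);
translate([0, 367, 0]) cube([40, 40, 400]);
translate([1561, 0, 0]) cube([40, 40, 400]);
translate([1561, 367, 0]) cube([40, 40, 400]);


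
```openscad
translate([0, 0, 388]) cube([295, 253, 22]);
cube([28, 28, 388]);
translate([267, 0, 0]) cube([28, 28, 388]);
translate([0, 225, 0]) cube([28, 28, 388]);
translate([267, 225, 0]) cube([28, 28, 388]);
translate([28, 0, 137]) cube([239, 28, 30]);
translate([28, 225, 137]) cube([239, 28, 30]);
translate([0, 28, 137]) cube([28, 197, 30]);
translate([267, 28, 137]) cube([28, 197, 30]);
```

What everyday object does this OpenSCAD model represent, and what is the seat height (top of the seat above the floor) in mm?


A stool. The seat height is 410 mm.

A 295×253×22 slab at z = 388 on four corner posts — a stool. The seat top is 388 + 22 = 410 mm.


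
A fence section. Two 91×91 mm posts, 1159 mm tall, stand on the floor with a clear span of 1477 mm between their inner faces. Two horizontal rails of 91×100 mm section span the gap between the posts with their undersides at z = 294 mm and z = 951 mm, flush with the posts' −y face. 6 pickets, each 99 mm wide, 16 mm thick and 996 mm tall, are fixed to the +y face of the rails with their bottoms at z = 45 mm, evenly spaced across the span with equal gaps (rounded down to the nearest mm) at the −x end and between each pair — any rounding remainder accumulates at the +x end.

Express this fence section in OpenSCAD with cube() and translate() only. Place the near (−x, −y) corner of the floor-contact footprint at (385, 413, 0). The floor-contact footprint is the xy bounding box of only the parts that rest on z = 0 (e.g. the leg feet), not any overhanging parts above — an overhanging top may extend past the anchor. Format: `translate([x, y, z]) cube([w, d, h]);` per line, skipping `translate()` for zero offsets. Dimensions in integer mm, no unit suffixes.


translate([385, 413, 0]) cube([91, 91, 1159]);
translate([1953, 413, 0]) cube([91, 91, 1159]);
translate([476, 413, 294]) cube([1477, 91, 100]);
translate([476, 413, 951]) cube([1477, 91, 100]);
translate([602, 504, 45]) cube([99, 16, 996]);
translate([827, 504, 45]) cube([99, 16, 996]);
translate([1052, 504, 45]) cube([99, 16, 996]);
translate([1277, 504, 45]) cube([99, 16, 996]);
translate([1502, 504, 45]) cube([99, 16, 996]);
translate([1727, 504, 45]) cube([99, 16, 996]);


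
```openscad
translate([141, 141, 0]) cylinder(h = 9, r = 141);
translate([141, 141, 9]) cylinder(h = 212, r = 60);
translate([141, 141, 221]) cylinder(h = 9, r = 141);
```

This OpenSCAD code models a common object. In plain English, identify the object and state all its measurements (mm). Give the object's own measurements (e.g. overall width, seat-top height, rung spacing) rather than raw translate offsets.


A spool: two coaxial disc flanges of radius 141 mm and thickness 9 mm, joined by a core cylinder of radius 60 mm and height 212 mm. The lower flange rests on z = 0 and the three cylinders share a vertical axis.


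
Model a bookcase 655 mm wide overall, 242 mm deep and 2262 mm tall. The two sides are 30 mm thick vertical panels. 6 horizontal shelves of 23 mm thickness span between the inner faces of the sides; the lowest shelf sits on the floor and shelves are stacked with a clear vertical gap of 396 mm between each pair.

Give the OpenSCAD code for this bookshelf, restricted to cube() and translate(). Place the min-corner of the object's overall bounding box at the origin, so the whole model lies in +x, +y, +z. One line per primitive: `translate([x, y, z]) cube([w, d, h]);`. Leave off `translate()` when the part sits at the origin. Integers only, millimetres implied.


cube([30, 242, 2262]);
translate([625, 0, 0]) cube([30, 242, 2262]);
translate([30, 0, 0]) cube([595, 242, 23]);
translate([30, 0, 419]) cube([595, 242, 23]);
translate([30, 0, 838]) cube([595, 242, 23]);
translate([30, 0, 1257]) cube([595, 242, 23]);
translate([30, 0, 1676]) cube([595, 242, 23]);
translate([30, 0, 2095]) cube([595, 242, 23]);


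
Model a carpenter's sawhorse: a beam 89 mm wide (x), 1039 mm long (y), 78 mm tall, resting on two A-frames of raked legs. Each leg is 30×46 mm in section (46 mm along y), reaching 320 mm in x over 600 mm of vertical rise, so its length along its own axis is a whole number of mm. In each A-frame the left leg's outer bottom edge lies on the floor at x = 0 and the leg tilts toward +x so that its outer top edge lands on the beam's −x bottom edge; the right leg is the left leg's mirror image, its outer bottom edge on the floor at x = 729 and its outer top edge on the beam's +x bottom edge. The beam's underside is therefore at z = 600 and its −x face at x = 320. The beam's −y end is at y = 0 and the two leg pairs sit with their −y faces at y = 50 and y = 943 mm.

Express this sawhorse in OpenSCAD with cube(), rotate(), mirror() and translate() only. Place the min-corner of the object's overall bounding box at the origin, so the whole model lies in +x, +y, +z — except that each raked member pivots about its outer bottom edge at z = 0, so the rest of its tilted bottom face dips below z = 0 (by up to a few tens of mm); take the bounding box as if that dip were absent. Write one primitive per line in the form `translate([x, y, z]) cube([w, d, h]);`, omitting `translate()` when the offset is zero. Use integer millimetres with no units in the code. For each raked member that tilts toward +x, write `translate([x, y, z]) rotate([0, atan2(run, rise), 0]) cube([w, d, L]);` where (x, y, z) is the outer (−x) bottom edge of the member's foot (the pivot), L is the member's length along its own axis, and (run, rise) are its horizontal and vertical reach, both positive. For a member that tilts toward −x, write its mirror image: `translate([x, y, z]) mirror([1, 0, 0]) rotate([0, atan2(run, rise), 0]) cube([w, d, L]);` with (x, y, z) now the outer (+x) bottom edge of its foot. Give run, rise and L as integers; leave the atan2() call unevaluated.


translate([320, 0, 600]) cube([89, 1039, 78]);
translate([0, 50, 0]) rotate([0, atan2(320, 600), 0]) cube([30, 46, 680]);
translate([729, 50, 0]) mirror([1, 0, 0]) rotate([0, atan2(320, 600), 0]) cube([30, 46, 680]);
translate([0, 943, 0]) rotate([0, atan2(320, 600), 0]) cube([30, 46, 680]);
translate([729, 943, 0]) mirror([1, 0, 0]) rotate([0, atan2(320, 600), 0]) cube([30, 46, 680]);


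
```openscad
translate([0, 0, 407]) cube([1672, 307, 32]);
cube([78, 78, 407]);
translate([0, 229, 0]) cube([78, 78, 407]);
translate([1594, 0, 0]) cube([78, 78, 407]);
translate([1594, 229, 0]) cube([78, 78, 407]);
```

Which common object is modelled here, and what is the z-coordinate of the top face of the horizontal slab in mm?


A bench. The seat-top height is 439 mm.

A long slab on four corner posts — a bench. The slab sits at z = 407 with thickness 32, so the top is 407 + 32 = 439 mm.


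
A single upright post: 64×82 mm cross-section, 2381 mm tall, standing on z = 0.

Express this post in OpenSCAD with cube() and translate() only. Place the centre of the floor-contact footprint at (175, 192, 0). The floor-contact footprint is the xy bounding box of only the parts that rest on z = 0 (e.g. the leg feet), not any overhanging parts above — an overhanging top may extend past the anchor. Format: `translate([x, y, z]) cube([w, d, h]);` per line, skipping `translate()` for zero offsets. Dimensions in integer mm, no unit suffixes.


translate([143, 151, 0]) cube([64, 82, 2381]);


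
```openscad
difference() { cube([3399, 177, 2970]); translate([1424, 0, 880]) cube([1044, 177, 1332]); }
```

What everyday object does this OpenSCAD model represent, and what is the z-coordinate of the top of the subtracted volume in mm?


A wall with a window opening. The window head height is 2212 mm.

A wall with a rectangular opening subtracted — a window. Sill at z = 880, opening 1332 mm tall, so the head is at 880 + 1332 = 2212 mm.


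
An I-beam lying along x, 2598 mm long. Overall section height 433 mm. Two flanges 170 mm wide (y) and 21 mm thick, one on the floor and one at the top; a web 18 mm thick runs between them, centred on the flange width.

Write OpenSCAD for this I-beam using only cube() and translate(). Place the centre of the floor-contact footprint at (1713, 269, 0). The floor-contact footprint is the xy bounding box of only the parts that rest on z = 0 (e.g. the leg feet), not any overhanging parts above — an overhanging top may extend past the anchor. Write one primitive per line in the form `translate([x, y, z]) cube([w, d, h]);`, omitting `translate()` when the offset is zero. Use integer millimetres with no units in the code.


translate([414, 184, 0]) cube([2598, 170, 21]);
translate([414, 260, 21]) cube([2598, 18, 391]);
translate([414, 184, 412]) cube([2598, 170, 21]);


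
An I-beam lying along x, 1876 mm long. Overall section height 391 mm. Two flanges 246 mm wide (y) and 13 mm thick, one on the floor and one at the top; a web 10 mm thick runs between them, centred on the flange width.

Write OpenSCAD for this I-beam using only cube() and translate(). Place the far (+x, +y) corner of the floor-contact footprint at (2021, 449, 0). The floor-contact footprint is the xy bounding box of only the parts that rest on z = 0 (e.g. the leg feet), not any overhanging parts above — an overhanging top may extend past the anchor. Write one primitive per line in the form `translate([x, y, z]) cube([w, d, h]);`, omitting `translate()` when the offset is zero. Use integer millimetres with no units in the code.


translate([145, 203, 0]) cube([1876, 246, 13]);
translate([145, 321, 13]) cube([1876, 10, 365]);
translate([145, 203, 378]) cube([1876, 246, 13]);


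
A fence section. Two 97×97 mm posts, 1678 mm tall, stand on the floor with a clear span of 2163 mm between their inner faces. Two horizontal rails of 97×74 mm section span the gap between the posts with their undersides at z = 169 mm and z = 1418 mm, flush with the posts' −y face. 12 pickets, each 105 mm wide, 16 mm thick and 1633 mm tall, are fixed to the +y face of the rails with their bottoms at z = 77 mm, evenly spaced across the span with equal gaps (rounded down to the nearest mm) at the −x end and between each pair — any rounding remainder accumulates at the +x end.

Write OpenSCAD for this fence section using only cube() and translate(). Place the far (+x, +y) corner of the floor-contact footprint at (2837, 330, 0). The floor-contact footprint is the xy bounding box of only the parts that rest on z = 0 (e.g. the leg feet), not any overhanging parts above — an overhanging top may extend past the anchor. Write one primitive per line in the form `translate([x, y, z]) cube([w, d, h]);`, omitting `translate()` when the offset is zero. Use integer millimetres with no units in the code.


translate([480, 233, 0]) cube([97, 97, 1678]);
translate([2740, 233, 0]) cube([97, 97, 1678]);
translate([577, 233, 169]) cube([2163, 97, 74]);
translate([577, 233, 1418]) cube([2163, 97, 74]);
translate([646, 330, 77]) cube([105, 16, 1633]);
translate([820, 330, 77]) cube([105, 16, 1633]);
translate([994, 330, 77]) cube([105, 16, 1633]);
translate([1168, 330, 77]) cube([105, 16, 1633]);
translate([1342, 330, 77]) cube([105, 16, 1633]);
translate([1516, 330, 77]) cube([105, 16, 1633]);
translate([1690, 330, 77]) cube([105, 16, 1633]);
translate([1864, 330, 77]) cube([105, 16, 1633]);
translate([2038, 330, 77]) cube([105, 16, 1633]);
translate([2212, 330, 77]) cube([105, 16, 1633]);
translate([2386, 330, 77]) cube([105, 16, 1633]);
translate([2560, 330, 77]) cube([105, 16, 1633]);
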